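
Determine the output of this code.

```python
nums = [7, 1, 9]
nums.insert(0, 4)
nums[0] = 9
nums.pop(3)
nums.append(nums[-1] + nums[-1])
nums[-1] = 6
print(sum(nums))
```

23

insert 4 at 0 → [4, 7, 1, 9]
nums[0] = 9 → [9, 7, 1, 9]
pop(3) removes 9 → [9, 7, 1]
append nums[-1]+nums[-1] = 1+1 = 2 → [9, 7, 1, 2]
nums[-1] = 6 → [9, 7, 1, 6]
sum = 23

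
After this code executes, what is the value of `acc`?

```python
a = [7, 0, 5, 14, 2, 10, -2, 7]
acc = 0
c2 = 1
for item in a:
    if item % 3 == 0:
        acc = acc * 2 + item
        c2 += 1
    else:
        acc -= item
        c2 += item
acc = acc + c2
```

item=7: not %3==0, acc = 0-7 = -7; c2=8
item=0: %3==0, acc = (-7)*2+0 = -14; c2=9
item=5: not %3==0, acc = (-14)-5 = -19; c2=14
item=14: not %3==0, acc = (-19)-14 = -33; c2=28
item=2: not %3==0, acc = (-33)-2 = -35; c2=30
item=10: not %3==0, acc = (-35)-10 = -45; c2=40
item=-2: not %3==0, acc = (-45)-(-2) = -43; c2=38
item=7: not %3==0, acc = (-43)-7 = -50; c2=45
acc+c2 = (-50)+45 = -5

-5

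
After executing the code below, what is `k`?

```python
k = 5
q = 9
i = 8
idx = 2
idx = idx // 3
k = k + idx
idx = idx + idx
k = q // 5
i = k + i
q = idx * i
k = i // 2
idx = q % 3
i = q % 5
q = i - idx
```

idx = 2//3 = 0
k = 5+0 = 5
idx = 0+0 = 0
k = 9//5 = 1
i = 1+8 = 9
q = 0*9 = 0
k = 9//2 = 4
idx = 0%3 = 0
i = 0%5 = 0
q = 0-0 = 0

4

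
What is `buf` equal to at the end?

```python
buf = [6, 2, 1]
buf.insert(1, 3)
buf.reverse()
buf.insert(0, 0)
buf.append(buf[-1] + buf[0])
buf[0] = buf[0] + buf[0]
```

[0, 1, 2, 3, 6, 6]

insert 3 at 1 → [6, 3, 2, 1]
reverse → [1, 2, 3, 6]
insert 0 at 0 → [0, 1, 2, 3, 6]
append buf[-1]+buf[0] = 6+0 = 6 → [0, 1, 2, 3, 6, 6]
buf[0] = buf[0]+buf[0] = 0+0 = 0 → [0, 1, 2, 3, 6, 6]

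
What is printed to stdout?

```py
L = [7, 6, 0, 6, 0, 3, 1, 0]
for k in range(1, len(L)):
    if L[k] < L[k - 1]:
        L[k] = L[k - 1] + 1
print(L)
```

k=1: 6<7, L[1] = 7+1 = 8 → [7, 8, 0, 6, 0, 3, 1, 0]
k=2: 0<8, L[2] = 8+1 = 9 → [7, 8, 9, 6, 0, 3, 1, 0]
k=3: 6<9, L[3] = 9+1 = 10 → [7, 8, 9, 10, 0, 3, 1, 0]
k=4: 0<10, L[4] = 10+1 = 11 → [7, 8, 9, 10, 11, 3, 1, 0]
k=5: 3<11, L[5] = 11+1 = 12 → [7, 8, 9, 10, 11, 12, 1, 0]
k=6: 1<12, L[6] = 12+1 = 13 → [7, 8, 9, 10, 11, 12, 13, 0]
k=7: 0<13, L[7] = 13+1 = 14 → [7, 8, 9, 10, 11, 12, 13, 14]

[7, 8, 9, 10, 11, 12, 13, 14]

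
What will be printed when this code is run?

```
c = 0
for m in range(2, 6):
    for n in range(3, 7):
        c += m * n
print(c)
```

m=2,n=3: c = 0+6 = 6
m=2,n=4: c = 6+8 = 14
m=2,n=5: c = 14+10 = 24
m=2,n=6: c = 24+12 = 36
m=3,n=3: c = 36+9 = 45
m=3,n=4: c = 45+12 = 57
m=3,n=5: c = 57+15 = 72
m=3,n=6: c = 72+18 = 90
m=4,n=3: c = 90+12 = 102
m=4,n=4: c = 102+16 = 118
m=4,n=5: c = 118+20 = 138
m=4,n=6: c = 138+24 = 162
m=5,n=3: c = 162+15 = 177
m=5,n=4: c = 177+20 = 197
m=5,n=5: c = 197+25 = 222
m=5,n=6: c = 222+30 = 252

252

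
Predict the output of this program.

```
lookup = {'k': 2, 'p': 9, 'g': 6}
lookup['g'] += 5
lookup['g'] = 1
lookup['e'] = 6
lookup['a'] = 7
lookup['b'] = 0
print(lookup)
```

{'k': 2, 'p': 9, 'g': 1, 'e': 6, 'a': 7, 'b': 0}

lookup['g'] = 6+5 = 11 → {'k': 2, 'p': 9, 'g': 11}
lookup['g'] = 1 → {'k': 2, 'p': 9, 'g': 1}
lookup['e'] = 6 → {'k': 2, 'p': 9, 'g': 1, 'e': 6}
lookup['a'] = 7 → {'k': 2, 'p': 9, 'g': 1, 'e': 6, 'a': 7}
lookup['b'] = 0 → {'k': 2, 'p': 9, 'g': 1, 'e': 6, 'a': 7, 'b': 0}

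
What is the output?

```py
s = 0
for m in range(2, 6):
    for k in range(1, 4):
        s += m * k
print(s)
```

84

m=2,k=1: s = 0+2 = 2
m=2,k=2: s = 2+4 = 6
m=2,k=3: s = 6+6 = 12
m=3,k=1: s = 12+3 = 15
m=3,k=2: s = 15+6 = 21
m=3,k=3: s = 21+9 = 30
m=4,k=1: s = 30+4 = 34
m=4,k=2: s = 34+8 = 42
m=4,k=3: s = 42+12 = 54
m=5,k=1: s = 54+5 = 59
m=5,k=2: s = 59+10 = 69
m=5,k=3: s = 69+15 = 84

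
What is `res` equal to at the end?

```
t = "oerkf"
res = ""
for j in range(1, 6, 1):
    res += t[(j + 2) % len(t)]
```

j=1: add t[3]='k' → 'k'
j=2: add t[4]='f' → 'kf'
j=3: add t[0]='o' → 'kfo'
j=4: add t[1]='e' → 'kfoe'
j=5: add t[2]='r' → 'kfoer'

'kfoer'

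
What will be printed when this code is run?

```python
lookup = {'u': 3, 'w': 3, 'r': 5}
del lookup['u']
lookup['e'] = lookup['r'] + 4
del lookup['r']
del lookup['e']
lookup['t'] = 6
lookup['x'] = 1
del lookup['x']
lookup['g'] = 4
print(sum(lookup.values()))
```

del 'u' → {'w': 3, 'r': 5}
lookup['e'] = lookup['r']+4 = 9 → {'w': 3, 'r': 5, 'e': 9}
del 'r' → {'w': 3, 'e': 9}
del 'e' → {'w': 3}
lookup['t'] = 6 → {'w': 3, 't': 6}
lookup['x'] = 1 → {'w': 3, 't': 6, 'x': 1}
del 'x' → {'w': 3, 't': 6}
lookup['g'] = 4 → {'w': 3, 't': 6, 'g': 4}
sum of values = 13

13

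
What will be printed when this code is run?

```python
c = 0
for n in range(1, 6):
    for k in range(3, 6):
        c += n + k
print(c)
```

105

n=1,k=3: c = 0+4 = 4
n=1,k=4: c = 4+5 = 9
n=1,k=5: c = 9+6 = 15
n=2,k=3: c = 15+5 = 20
n=2,k=4: c = 20+6 = 26
n=2,k=5: c = 26+7 = 33
n=3,k=3: c = 33+6 = 39
n=3,k=4: c = 39+7 = 46
n=3,k=5: c = 46+8 = 54
n=4,k=3: c = 54+7 = 61
n=4,k=4: c = 61+8 = 69
n=4,k=5: c = 69+9 = 78
n=5,k=3: c = 78+8 = 86
n=5,k=4: c = 86+9 = 95
n=5,k=5: c = 95+10 = 105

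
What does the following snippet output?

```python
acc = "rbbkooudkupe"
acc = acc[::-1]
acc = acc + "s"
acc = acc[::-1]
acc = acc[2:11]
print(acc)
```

bbkooudku

reverse → 'epukduookbbr'
+ 's' → 'epukduookbbrs'
reverse → 'srbbkooudkupe'
slice [2:11] → 'bbkooudku'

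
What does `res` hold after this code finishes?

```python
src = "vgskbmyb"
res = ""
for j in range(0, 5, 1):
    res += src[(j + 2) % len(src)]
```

j=0: add src[2]='s' → 's'
j=1: add src[3]='k' → 'sk'
j=2: add src[4]='b' → 'skb'
j=3: add src[5]='m' → 'skbm'
j=4: add src[6]='y' → 'skbmy'

'skbmy'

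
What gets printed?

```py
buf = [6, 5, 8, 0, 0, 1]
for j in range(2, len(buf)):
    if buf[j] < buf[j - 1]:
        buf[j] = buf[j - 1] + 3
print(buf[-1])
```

17

j=2: 8>=5, unchanged → [6, 5, 8, 0, 0, 1]
j=3: 0<8, buf[3] = 8+3 = 11 → [6, 5, 8, 11, 0, 1]
j=4: 0<11, buf[4] = 11+3 = 14 → [6, 5, 8, 11, 14, 1]
j=5: 1<14, buf[5] = 14+3 = 17 → [6, 5, 8, 11, 14, 17]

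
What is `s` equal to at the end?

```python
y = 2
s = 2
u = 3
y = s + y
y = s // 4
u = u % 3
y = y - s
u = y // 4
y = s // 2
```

y = 2+2 = 4
y = 2//4 = 0
u = 3%3 = 0
y = 0-2 = -2
u = (-2)//4 = -1
y = 2//2 = 1

2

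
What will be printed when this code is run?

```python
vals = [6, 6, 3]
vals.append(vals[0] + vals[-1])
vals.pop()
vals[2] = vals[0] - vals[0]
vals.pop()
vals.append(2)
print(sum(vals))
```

14

append vals[0]+vals[-1] = 6+3 = 9 → [6, 6, 3, 9]
pop() removes 9 → [6, 6, 3]
vals[2] = vals[0]-vals[0] = 6-6 = 0 → [6, 6, 0]
pop() removes 0 → [6, 6]
append 2 → [6, 6, 2]
sum = 14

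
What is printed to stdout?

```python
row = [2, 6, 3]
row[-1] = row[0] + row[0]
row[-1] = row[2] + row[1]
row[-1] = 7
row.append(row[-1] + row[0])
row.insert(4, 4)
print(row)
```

[2, 6, 7, 9, 4]

row[-1] = row[0]+row[0] = 2+2 = 4 → [2, 6, 4]
row[-1] = row[2]+row[1] = 4+6 = 10 → [2, 6, 10]
row[-1] = 7 → [2, 6, 7]
append row[-1]+row[0] = 7+2 = 9 → [2, 6, 7, 9]
insert 4 at 4 → [2, 6, 7, 9, 4]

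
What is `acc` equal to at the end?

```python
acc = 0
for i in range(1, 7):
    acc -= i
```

-21

i=1: acc = 0-1 = -1
i=2: acc = (-1)-2 = -3
i=3: acc = (-3)-3 = -6
i=4: acc = (-6)-4 = -10
i=5: acc = (-10)-5 = -15
i=6: acc = (-15)-6 = -21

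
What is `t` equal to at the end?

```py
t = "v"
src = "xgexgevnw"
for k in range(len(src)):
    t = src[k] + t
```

k=0: prepend 'x' → 'xv'
k=1: prepend 'g' → 'gxv'
k=2: prepend 'e' → 'egxv'
k=3: prepend 'x' → 'xegxv'
k=4: prepend 'g' → 'gxegxv'
k=5: prepend 'e' → 'egxegxv'
k=6: prepend 'v' → 'vegxegxv'
k=7: prepend 'n' → 'nvegxegxv'
k=8: prepend 'w' → 'wnvegxegxv'

'wnvegxegxv'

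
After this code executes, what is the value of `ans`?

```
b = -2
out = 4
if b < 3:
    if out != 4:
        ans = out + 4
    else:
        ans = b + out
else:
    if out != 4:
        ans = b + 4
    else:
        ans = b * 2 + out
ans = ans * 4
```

8

b=-2, out=4
b < 3 is True; out != 4 is False
→ ans = b + out = 2
ans = 2*4 = 8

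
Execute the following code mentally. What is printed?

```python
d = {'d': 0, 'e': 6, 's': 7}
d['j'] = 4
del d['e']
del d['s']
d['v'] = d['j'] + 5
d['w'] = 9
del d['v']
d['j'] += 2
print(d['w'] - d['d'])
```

d['j'] = 4 → {'d': 0, 'e': 6, 's': 7, 'j': 4}
del 'e' → {'d': 0, 's': 7, 'j': 4}
del 's' → {'d': 0, 'j': 4}
d['v'] = d['j']+5 = 9 → {'d': 0, 'j': 4, 'v': 9}
d['w'] = 9 → {'d': 0, 'j': 4, 'v': 9, 'w': 9}
del 'v' → {'d': 0, 'j': 4, 'w': 9}
d['j'] = 4+2 = 6 → {'d': 0, 'j': 6, 'w': 9}
d['w']-d['d'] = 9-0 = 9

9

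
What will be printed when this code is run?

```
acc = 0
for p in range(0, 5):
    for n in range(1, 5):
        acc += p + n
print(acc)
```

90

p=0,n=1: acc = 0+1 = 1
p=0,n=2: acc = 1+2 = 3
p=0,n=3: acc = 3+3 = 6
p=0,n=4: acc = 6+4 = 10
p=1,n=1: acc = 10+2 = 12
p=1,n=2: acc = 12+3 = 15
p=1,n=3: acc = 15+4 = 19
p=1,n=4: acc = 19+5 = 24
p=2,n=1: acc = 24+3 = 27
p=2,n=2: acc = 27+4 = 31
p=2,n=3: acc = 31+5 = 36
p=2,n=4: acc = 36+6 = 42
p=3,n=1: acc = 42+4 = 46
p=3,n=2: acc = 46+5 = 51
p=3,n=3: acc = 51+6 = 57
p=3,n=4: acc = 57+7 = 64
p=4,n=1: acc = 64+5 = 69
p=4,n=2: acc = 69+6 = 75
p=4,n=3: acc = 75+7 = 82
p=4,n=4: acc = 82+8 = 90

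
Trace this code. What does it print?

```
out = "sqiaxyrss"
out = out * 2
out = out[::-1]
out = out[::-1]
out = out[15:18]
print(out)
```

repeat ×2 → 'sqiaxyrsssqiaxyrss'
reverse → 'ssryxaiqsssryxaiqs'
reverse → 'sqiaxyrsssqiaxyrss'
slice [15:18] → 'rss'

rss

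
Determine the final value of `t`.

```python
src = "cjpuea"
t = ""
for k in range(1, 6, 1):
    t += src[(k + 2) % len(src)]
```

'ueacj'

k=1: add src[3]='u' → 'u'
k=2: add src[4]='e' → 'ue'
k=3: add src[5]='a' → 'uea'
k=4: add src[0]='c' → 'ueac'
k=5: add src[1]='j' → 'ueacj'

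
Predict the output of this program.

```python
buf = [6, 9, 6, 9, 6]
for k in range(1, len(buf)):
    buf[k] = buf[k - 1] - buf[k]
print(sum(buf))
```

-48

k=1: buf[1] = 6-9 = -3 → [6, -3, 6, 9, 6]
k=2: buf[2] = (-3)-6 = -9 → [6, -3, -9, 9, 6]
k=3: buf[3] = (-9)-9 = -18 → [6, -3, -9, -18, 6]
k=4: buf[4] = (-18)-6 = -24 → [6, -3, -9, -18, -24]
sum = -48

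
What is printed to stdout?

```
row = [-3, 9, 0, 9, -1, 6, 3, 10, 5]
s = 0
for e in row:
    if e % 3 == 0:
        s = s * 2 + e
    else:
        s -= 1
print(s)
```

93

e=-3: %3==0, s = 0*2+(-3) = -3
e=9: %3==0, s = (-3)*2+9 = 3
e=0: %3==0, s = 3*2+0 = 6
e=9: %3==0, s = 6*2+9 = 21
e=-1: not %3==0, s = 21-1 = 20
e=6: %3==0, s = 20*2+6 = 46
e=3: %3==0, s = 46*2+3 = 95
e=10: not %3==0, s = 95-1 = 94
e=5: not %3==0, s = 94-1 = 93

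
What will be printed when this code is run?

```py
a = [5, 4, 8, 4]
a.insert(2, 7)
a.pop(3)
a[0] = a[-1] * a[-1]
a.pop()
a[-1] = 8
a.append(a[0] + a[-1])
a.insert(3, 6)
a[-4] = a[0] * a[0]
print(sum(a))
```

310

insert 7 at 2 → [5, 4, 7, 8, 4]
pop(3) removes 8 → [5, 4, 7, 4]
a[0] = a[-1]*a[-1] = 4*4 = 16 → [16, 4, 7, 4]
pop() removes 4 → [16, 4, 7]
a[-1] = 8 → [16, 4, 8]
append a[0]+a[-1] = 16+8 = 24 → [16, 4, 8, 24]
insert 6 at 3 → [16, 4, 8, 6, 24]
a[-4] = a[0]*a[0] = 16*16 = 256 → [16, 256, 8, 6, 24]
sum = 310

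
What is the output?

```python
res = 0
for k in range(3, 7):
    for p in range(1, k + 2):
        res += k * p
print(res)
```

k=3,p=1: res = 0+3 = 3
k=3,p=2: res = 3+6 = 9
k=3,p=3: res = 9+9 = 18
k=3,p=4: res = 18+12 = 30
k=4,p=1: res = 30+4 = 34
k=4,p=2: res = 34+8 = 42
k=4,p=3: res = 42+12 = 54
k=4,p=4: res = 54+16 = 70
k=4,p=5: res = 70+20 = 90
k=5,p=1: res = 90+5 = 95
k=5,p=2: res = 95+10 = 105
k=5,p=3: res = 105+15 = 120
k=5,p=4: res = 120+20 = 140
k=5,p=5: res = 140+25 = 165
k=5,p=6: res = 165+30 = 195
k=6,p=1: res = 195+6 = 201
k=6,p=2: res = 201+12 = 213
k=6,p=3: res = 213+18 = 231
k=6,p=4: res = 231+24 = 255
k=6,p=5: res = 255+30 = 285
k=6,p=6: res = 285+36 = 321
k=6,p=7: res = 321+42 = 363

363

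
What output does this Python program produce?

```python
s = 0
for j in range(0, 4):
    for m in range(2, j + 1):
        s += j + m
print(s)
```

15

j=2,m=2: s = 0+4 = 4
j=3,m=2: s = 4+5 = 9
j=3,m=3: s = 9+6 = 15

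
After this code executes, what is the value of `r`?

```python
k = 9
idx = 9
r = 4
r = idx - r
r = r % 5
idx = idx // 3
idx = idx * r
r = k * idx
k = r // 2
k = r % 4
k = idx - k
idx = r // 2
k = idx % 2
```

r = 9-4 = 5
r = 5%5 = 0
idx = 9//3 = 3
idx = 3*0 = 0
r = 9*0 = 0
k = 0//2 = 0
k = 0%4 = 0
k = 0-0 = 0
idx = 0//2 = 0
k = 0%2 = 0

0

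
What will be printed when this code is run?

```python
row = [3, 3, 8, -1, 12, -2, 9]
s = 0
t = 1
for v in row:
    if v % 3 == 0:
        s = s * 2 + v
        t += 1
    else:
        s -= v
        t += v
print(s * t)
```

v=3: %3==0, s = 0*2+3 = 3; t=2
v=3: %3==0, s = 3*2+3 = 9; t=3
v=8: not %3==0, s = 9-8 = 1; t=11
v=-1: not %3==0, s = 1-(-1) = 2; t=10
v=12: %3==0, s = 2*2+12 = 16; t=11
v=-2: not %3==0, s = 16-(-2) = 18; t=9
v=9: %3==0, s = 18*2+9 = 45; t=10
s*t = 45*10 = 450

450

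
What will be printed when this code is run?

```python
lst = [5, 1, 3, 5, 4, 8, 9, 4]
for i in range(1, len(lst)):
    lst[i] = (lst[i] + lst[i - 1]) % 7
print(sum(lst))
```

i=1: lst[1] = (1+5)%7 = 6 → [5, 6, 3, 5, 4, 8, 9, 4]
i=2: lst[2] = (3+6)%7 = 2 → [5, 6, 2, 5, 4, 8, 9, 4]
i=3: lst[3] = (5+2)%7 = 0 → [5, 6, 2, 0, 4, 8, 9, 4]
i=4: lst[4] = (4+0)%7 = 4 → [5, 6, 2, 0, 4, 8, 9, 4]
i=5: lst[5] = (8+4)%7 = 5 → [5, 6, 2, 0, 4, 5, 9, 4]
i=6: lst[6] = (9+5)%7 = 0 → [5, 6, 2, 0, 4, 5, 0, 4]
i=7: lst[7] = (4+0)%7 = 4 → [5, 6, 2, 0, 4, 5, 0, 4]
sum = 26

26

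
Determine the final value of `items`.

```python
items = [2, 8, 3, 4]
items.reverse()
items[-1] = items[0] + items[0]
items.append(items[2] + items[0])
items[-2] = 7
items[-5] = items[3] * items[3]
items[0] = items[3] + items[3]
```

reverse → [4, 3, 8, 2]
items[-1] = items[0]+items[0] = 4+4 = 8 → [4, 3, 8, 8]
append items[2]+items[0] = 8+4 = 12 → [4, 3, 8, 8, 12]
items[-2] = 7 → [4, 3, 8, 7, 12]
items[-5] = items[3]*items[3] = 7*7 = 49 → [49, 3, 8, 7, 12]
items[0] = items[3]+items[3] = 7+7 = 14 → [14, 3, 8, 7, 12]

[14, 3, 8, 7, 12]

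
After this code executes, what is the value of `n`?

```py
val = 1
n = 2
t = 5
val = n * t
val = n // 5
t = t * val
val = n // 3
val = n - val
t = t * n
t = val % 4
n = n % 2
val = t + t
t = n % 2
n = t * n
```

val = 2*5 = 10
val = 2//5 = 0
t = 5*0 = 0
val = 2//3 = 0
val = 2-0 = 2
t = 0*2 = 0
t = 2%4 = 2
n = 2%2 = 0
val = 2+2 = 4
t = 0%2 = 0
n = 0*0 = 0

0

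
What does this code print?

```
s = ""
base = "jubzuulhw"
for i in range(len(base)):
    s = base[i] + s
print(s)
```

i=0: prepend 'j' → 'j'
i=1: prepend 'u' → 'uj'
i=2: prepend 'b' → 'buj'
i=3: prepend 'z' → 'zbuj'
i=4: prepend 'u' → 'uzbuj'
i=5: prepend 'u' → 'uuzbuj'
i=6: prepend 'l' → 'luuzbuj'
i=7: prepend 'h' → 'hluuzbuj'
i=8: prepend 'w' → 'whluuzbuj'

whluuzbuj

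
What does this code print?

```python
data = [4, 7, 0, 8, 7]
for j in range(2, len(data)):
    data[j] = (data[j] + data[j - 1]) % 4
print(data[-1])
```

2

j=2: data[2] = (0+7)%4 = 3 → [4, 7, 3, 8, 7]
j=3: data[3] = (8+3)%4 = 3 → [4, 7, 3, 3, 7]
j=4: data[4] = (7+3)%4 = 2 → [4, 7, 3, 3, 2]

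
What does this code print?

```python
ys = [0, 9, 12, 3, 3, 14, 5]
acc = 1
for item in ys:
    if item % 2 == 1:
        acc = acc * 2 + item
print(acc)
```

item=0: not odd
item=9: odd, acc = 1*2+9 = 11
item=12: not odd
item=3: odd, acc = 11*2+3 = 25
item=3: odd, acc = 25*2+3 = 53
item=14: not odd
item=5: odd, acc = 53*2+5 = 111

111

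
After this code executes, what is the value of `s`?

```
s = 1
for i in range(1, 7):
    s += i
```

22

i=1: s = 1+1 = 2
i=2: s = 2+2 = 4
i=3: s = 4+3 = 7
i=4: s = 7+4 = 11
i=5: s = 11+5 = 16
i=6: s = 16+6 = 22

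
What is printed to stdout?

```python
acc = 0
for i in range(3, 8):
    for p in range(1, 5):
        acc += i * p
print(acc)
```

250

i=3,p=1: acc = 0+3 = 3
i=3,p=2: acc = 3+6 = 9
i=3,p=3: acc = 9+9 = 18
i=3,p=4: acc = 18+12 = 30
i=4,p=1: acc = 30+4 = 34
i=4,p=2: acc = 34+8 = 42
i=4,p=3: acc = 42+12 = 54
i=4,p=4: acc = 54+16 = 70
i=5,p=1: acc = 70+5 = 75
i=5,p=2: acc = 75+10 = 85
i=5,p=3: acc = 85+15 = 100
i=5,p=4: acc = 100+20 = 120
i=6,p=1: acc = 120+6 = 126
i=6,p=2: acc = 126+12 = 138
i=6,p=3: acc = 138+18 = 156
i=6,p=4: acc = 156+24 = 180
i=7,p=1: acc = 180+7 = 187
i=7,p=2: acc = 187+14 = 201
i=7,p=3: acc = 201+21 = 222
i=7,p=4: acc = 222+28 = 250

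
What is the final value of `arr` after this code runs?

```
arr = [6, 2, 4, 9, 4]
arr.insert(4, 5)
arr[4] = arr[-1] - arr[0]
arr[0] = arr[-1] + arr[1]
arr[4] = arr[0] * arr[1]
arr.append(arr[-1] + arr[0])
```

insert 5 at 4 → [6, 2, 4, 9, 5, 4]
arr[4] = arr[-1]-arr[0] = 4-6 = -2 → [6, 2, 4, 9, -2, 4]
arr[0] = arr[-1]+arr[1] = 4+2 = 6 → [6, 2, 4, 9, -2, 4]
arr[4] = arr[0]*arr[1] = 6*2 = 12 → [6, 2, 4, 9, 12, 4]
append arr[-1]+arr[0] = 4+6 = 10 → [6, 2, 4, 9, 12, 4, 10]

[6, 2, 4, 9, 12, 4, 10]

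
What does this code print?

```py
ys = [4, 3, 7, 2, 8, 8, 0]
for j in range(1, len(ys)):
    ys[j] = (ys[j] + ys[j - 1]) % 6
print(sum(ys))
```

15

j=1: ys[1] = (3+4)%6 = 1 → [4, 1, 7, 2, 8, 8, 0]
j=2: ys[2] = (7+1)%6 = 2 → [4, 1, 2, 2, 8, 8, 0]
j=3: ys[3] = (2+2)%6 = 4 → [4, 1, 2, 4, 8, 8, 0]
j=4: ys[4] = (8+4)%6 = 0 → [4, 1, 2, 4, 0, 8, 0]
j=5: ys[5] = (8+0)%6 = 2 → [4, 1, 2, 4, 0, 2, 0]
j=6: ys[6] = (0+2)%6 = 2 → [4, 1, 2, 4, 0, 2, 2]
sum = 15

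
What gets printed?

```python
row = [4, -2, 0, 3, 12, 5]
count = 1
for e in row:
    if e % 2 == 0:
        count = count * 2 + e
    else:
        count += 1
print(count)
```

55

e=4: even, count = 1*2+4 = 6
e=-2: even, count = 6*2+(-2) = 10
e=0: even, count = 10*2+0 = 20
e=3: not even, count = 20+1 = 21
e=12: even, count = 21*2+12 = 54
e=5: not even, count = 54+1 = 55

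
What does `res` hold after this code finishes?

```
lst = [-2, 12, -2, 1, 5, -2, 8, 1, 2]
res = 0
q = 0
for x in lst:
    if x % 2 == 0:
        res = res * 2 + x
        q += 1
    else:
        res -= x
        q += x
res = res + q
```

85

x=-2: even, res = 0*2+(-2) = -2; q=1
x=12: even, res = (-2)*2+12 = 8; q=2
x=-2: even, res = 8*2+(-2) = 14; q=3
x=1: not even, res = 14-1 = 13; q=4
x=5: not even, res = 13-5 = 8; q=9
x=-2: even, res = 8*2+(-2) = 14; q=10
x=8: even, res = 14*2+8 = 36; q=11
x=1: not even, res = 36-1 = 35; q=12
x=2: even, res = 35*2+2 = 72; q=13
res+q = 72+13 = 85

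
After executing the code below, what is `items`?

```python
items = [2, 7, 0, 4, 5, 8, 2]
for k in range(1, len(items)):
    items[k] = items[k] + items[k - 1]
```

k=1: items[1] = 7+2 = 9 → [2, 9, 0, 4, 5, 8, 2]
k=2: items[2] = 0+9 = 9 → [2, 9, 9, 4, 5, 8, 2]
k=3: items[3] = 4+9 = 13 → [2, 9, 9, 13, 5, 8, 2]
k=4: items[4] = 5+13 = 18 → [2, 9, 9, 13, 18, 8, 2]
k=5: items[5] = 8+18 = 26 → [2, 9, 9, 13, 18, 26, 2]
k=6: items[6] = 2+26 = 28 → [2, 9, 9, 13, 18, 26, 28]

[2, 9, 9, 13, 18, 26, 28]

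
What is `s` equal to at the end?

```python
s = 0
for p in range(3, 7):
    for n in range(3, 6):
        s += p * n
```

p=3,n=3: s = 0+9 = 9
p=3,n=4: s = 9+12 = 21
p=3,n=5: s = 21+15 = 36
p=4,n=3: s = 36+12 = 48
p=4,n=4: s = 48+16 = 64
p=4,n=5: s = 64+20 = 84
p=5,n=3: s = 84+15 = 99
p=5,n=4: s = 99+20 = 119
p=5,n=5: s = 119+25 = 144
p=6,n=3: s = 144+18 = 162
p=6,n=4: s = 162+24 = 186
p=6,n=5: s = 186+30 = 216

216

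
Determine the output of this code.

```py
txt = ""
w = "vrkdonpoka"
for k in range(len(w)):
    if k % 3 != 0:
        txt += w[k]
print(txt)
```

k=0: skip
k=1: add 'r' → 'r'
k=2: add 'k' → 'rk'
k=3: skip
k=4: add 'o' → 'rko'
k=5: add 'n' → 'rkon'
k=6: skip
k=7: add 'o' → 'rkono'
k=8: add 'k' → 'rkonok'
k=9: skip

rkonok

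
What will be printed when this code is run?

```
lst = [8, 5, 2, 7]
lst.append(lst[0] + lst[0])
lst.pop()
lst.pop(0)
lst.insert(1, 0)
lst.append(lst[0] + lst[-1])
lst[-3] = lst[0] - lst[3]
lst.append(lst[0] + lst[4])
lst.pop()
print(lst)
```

append lst[0]+lst[0] = 8+8 = 16 → [8, 5, 2, 7, 16]
pop() removes 16 → [8, 5, 2, 7]
pop(0) removes 8 → [5, 2, 7]
insert 0 at 1 → [5, 0, 2, 7]
append lst[0]+lst[-1] = 5+7 = 12 → [5, 0, 2, 7, 12]
lst[-3] = lst[0]-lst[3] = 5-7 = -2 → [5, 0, -2, 7, 12]
append lst[0]+lst[4] = 5+12 = 17 → [5, 0, -2, 7, 12, 17]
pop() removes 17 → [5, 0, -2, 7, 12]

[5, 0, -2, 7, 12]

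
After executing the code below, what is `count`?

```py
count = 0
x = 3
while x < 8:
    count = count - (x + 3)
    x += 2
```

-24

x=3: count = 0-6 = -6
x=5: count = (-6)-8 = -14
x=7: count = (-14)-10 = -24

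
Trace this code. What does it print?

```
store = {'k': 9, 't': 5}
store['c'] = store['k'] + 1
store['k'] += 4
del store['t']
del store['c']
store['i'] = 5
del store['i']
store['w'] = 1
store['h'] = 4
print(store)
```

store['c'] = store['k']+1 = 10 → {'k': 9, 't': 5, 'c': 10}
store['k'] = 9+4 = 13 → {'k': 13, 't': 5, 'c': 10}
del 't' → {'k': 13, 'c': 10}
del 'c' → {'k': 13}
store['i'] = 5 → {'k': 13, 'i': 5}
del 'i' → {'k': 13}
store['w'] = 1 → {'k': 13, 'w': 1}
store['h'] = 4 → {'k': 13, 'w': 1, 'h': 4}

{'k': 13, 'w': 1, 'h': 4}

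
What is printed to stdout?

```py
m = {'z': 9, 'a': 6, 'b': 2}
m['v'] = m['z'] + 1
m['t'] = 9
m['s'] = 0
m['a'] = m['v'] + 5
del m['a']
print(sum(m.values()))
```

30

m['v'] = m['z']+1 = 10 → {'z': 9, 'a': 6, 'b': 2, 'v': 10}
m['t'] = 9 → {'z': 9, 'a': 6, 'b': 2, 'v': 10, 't': 9}
m['s'] = 0 → {'z': 9, 'a': 6, 'b': 2, 'v': 10, 't': 9, 's': 0}
m['a'] = m['v']+5 = 15 → {'z': 9, 'a': 15, 'b': 2, 'v': 10, 't': 9, 's': 0}
del 'a' → {'z': 9, 'b': 2, 'v': 10, 't': 9, 's': 0}
sum of values = 30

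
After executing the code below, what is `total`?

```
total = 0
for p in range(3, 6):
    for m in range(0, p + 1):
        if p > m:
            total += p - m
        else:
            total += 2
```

37

p=3,m=0: 3>0, total = 0+3 = 3
p=3,m=1: 3>1, total = 3+2 = 5
p=3,m=2: 3>2, total = 5+1 = 6
p=3,m=3: not 3>3, total = 6+2 = 8
p=4,m=0: 4>0, total = 8+4 = 12
p=4,m=1: 4>1, total = 12+3 = 15
p=4,m=2: 4>2, total = 15+2 = 17
p=4,m=3: 4>3, total = 17+1 = 18
p=4,m=4: not 4>4, total = 18+2 = 20
p=5,m=0: 5>0, total = 20+5 = 25
p=5,m=1: 5>1, total = 25+4 = 29
p=5,m=2: 5>2, total = 29+3 = 32
p=5,m=3: 5>3, total = 32+2 = 34
p=5,m=4: 5>4, total = 34+1 = 35
p=5,m=5: not 5>5, total = 35+2 = 37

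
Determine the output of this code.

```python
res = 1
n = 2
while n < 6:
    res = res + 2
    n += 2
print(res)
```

5

n=2: res = 1+2 = 3
n=4: res = 3+2 = 5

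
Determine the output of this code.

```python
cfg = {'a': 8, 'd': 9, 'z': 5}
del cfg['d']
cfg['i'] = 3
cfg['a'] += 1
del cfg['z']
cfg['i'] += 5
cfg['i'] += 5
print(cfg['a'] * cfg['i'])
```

del 'd' → {'a': 8, 'z': 5}
cfg['i'] = 3 → {'a': 8, 'z': 5, 'i': 3}
cfg['a'] = 8+1 = 9 → {'a': 9, 'z': 5, 'i': 3}
del 'z' → {'a': 9, 'i': 3}
cfg['i'] = 3+5 = 8 → {'a': 9, 'i': 8}
cfg['i'] = 8+5 = 13 → {'a': 9, 'i': 13}
cfg['a']*cfg['i'] = 9*13 = 117

117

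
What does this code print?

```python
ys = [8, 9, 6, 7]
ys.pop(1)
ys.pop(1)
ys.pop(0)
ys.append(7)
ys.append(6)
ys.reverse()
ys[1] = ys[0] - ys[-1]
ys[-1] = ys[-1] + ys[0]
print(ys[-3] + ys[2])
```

19

pop(1) removes 9 → [8, 6, 7]
pop(1) removes 6 → [8, 7]
pop(0) removes 8 → [7]
append 7 → [7, 7]
append 6 → [7, 7, 6]
reverse → [6, 7, 7]
ys[1] = ys[0]-ys[-1] = 6-7 = -1 → [6, -1, 7]
ys[-1] = ys[-1]+ys[0] = 7+6 = 13 → [6, -1, 13]
ys[-3]+ys[2] = 6+13 = 19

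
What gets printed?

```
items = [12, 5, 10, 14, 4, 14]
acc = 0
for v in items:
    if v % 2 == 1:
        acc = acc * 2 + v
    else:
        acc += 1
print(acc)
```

v=12: not odd, acc = 0+1 = 1
v=5: odd, acc = 1*2+5 = 7
v=10: not odd, acc = 7+1 = 8
v=14: not odd, acc = 8+1 = 9
v=4: not odd, acc = 9+1 = 10
v=14: not odd, acc = 10+1 = 11

11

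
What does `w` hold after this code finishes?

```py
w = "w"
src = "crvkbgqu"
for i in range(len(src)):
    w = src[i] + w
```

'uqgbkvrcw'

i=0: prepend 'c' → 'cw'
i=1: prepend 'r' → 'rcw'
i=2: prepend 'v' → 'vrcw'
i=3: prepend 'k' → 'kvrcw'
i=4: prepend 'b' → 'bkvrcw'
i=5: prepend 'g' → 'gbkvrcw'
i=6: prepend 'q' → 'qgbkvrcw'
i=7: prepend 'u' → 'uqgbkvrcw'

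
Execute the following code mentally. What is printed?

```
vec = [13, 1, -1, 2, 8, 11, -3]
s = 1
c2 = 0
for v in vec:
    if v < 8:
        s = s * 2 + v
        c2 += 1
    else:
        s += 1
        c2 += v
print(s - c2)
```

v=13: not <8, s = 1+1 = 2; c2=13
v=1: <8, s = 2*2+1 = 5; c2=14
v=-1: <8, s = 5*2+(-1) = 9; c2=15
v=2: <8, s = 9*2+2 = 20; c2=16
v=8: not <8, s = 20+1 = 21; c2=24
v=11: not <8, s = 21+1 = 22; c2=35
v=-3: <8, s = 22*2+(-3) = 41; c2=36
s-c2 = 41-36 = 5

5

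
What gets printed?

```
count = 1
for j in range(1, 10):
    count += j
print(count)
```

j=1: count = 1+1 = 2
j=2: count = 2+2 = 4
j=3: count = 4+3 = 7
j=4: count = 7+4 = 11
j=5: count = 11+5 = 16
j=6: count = 16+6 = 22
j=7: count = 22+7 = 29
j=8: count = 29+8 = 37
j=9: count = 37+9 = 46

46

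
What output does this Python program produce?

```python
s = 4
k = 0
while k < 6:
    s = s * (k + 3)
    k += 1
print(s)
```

k=0: s = 4*3 = 12
k=1: s = 12*4 = 48
k=2: s = 48*5 = 240
k=3: s = 240*6 = 1440
k=4: s = 1440*7 = 10080
k=5: s = 10080*8 = 80640

80640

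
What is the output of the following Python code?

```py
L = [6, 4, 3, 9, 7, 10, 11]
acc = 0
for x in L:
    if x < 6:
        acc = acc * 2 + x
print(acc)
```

x=6: not <6
x=4: <6, acc = 0*2+4 = 4
x=3: <6, acc = 4*2+3 = 11
x=9: not <6
x=7: not <6
x=10: not <6
x=11: not <6

11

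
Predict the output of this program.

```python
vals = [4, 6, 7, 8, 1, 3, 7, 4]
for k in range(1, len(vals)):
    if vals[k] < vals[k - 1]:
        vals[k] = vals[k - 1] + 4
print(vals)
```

[4, 6, 7, 8, 12, 16, 20, 24]

k=1: 6>=4, unchanged → [4, 6, 7, 8, 1, 3, 7, 4]
k=2: 7>=6, unchanged → [4, 6, 7, 8, 1, 3, 7, 4]
k=3: 8>=7, unchanged → [4, 6, 7, 8, 1, 3, 7, 4]
k=4: 1<8, vals[4] = 8+4 = 12 → [4, 6, 7, 8, 12, 3, 7, 4]
k=5: 3<12, vals[5] = 12+4 = 16 → [4, 6, 7, 8, 12, 16, 7, 4]
k=6: 7<16, vals[6] = 16+4 = 20 → [4, 6, 7, 8, 12, 16, 20, 4]
k=7: 4<20, vals[7] = 20+4 = 24 → [4, 6, 7, 8, 12, 16, 20, 24]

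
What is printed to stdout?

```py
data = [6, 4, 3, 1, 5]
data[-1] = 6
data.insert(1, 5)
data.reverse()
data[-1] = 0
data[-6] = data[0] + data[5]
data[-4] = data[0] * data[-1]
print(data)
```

data[-1] = 6 → [6, 4, 3, 1, 6]
insert 5 at 1 → [6, 5, 4, 3, 1, 6]
reverse → [6, 1, 3, 4, 5, 6]
data[-1] = 0 → [6, 1, 3, 4, 5, 0]
data[-6] = data[0]+data[5] = 6+0 = 6 → [6, 1, 3, 4, 5, 0]
data[-4] = data[0]*data[-1] = 6*0 = 0 → [6, 1, 0, 4, 5, 0]

[6, 1, 0, 4, 5, 0]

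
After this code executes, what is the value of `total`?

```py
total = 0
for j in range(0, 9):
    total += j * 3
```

108

j=0: total = 0+0*3 = 0
j=1: total = 0+1*3 = 3
j=2: total = 3+2*3 = 9
j=3: total = 9+3*3 = 18
j=4: total = 18+4*3 = 30
j=5: total = 30+5*3 = 45
j=6: total = 45+6*3 = 63
j=7: total = 63+7*3 = 84
j=8: total = 84+8*3 = 108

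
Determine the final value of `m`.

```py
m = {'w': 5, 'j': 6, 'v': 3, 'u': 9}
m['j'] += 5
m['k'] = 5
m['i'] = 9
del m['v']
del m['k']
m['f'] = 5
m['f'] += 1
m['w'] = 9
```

{'w': 9, 'j': 11, 'u': 9, 'i': 9, 'f': 6}

m['j'] = 6+5 = 11 → {'w': 5, 'j': 11, 'v': 3, 'u': 9}
m['k'] = 5 → {'w': 5, 'j': 11, 'v': 3, 'u': 9, 'k': 5}
m['i'] = 9 → {'w': 5, 'j': 11, 'v': 3, 'u': 9, 'k': 5, 'i': 9}
del 'v' → {'w': 5, 'j': 11, 'u': 9, 'k': 5, 'i': 9}
del 'k' → {'w': 5, 'j': 11, 'u': 9, 'i': 9}
m['f'] = 5 → {'w': 5, 'j': 11, 'u': 9, 'i': 9, 'f': 5}
m['f'] = 5+1 = 6 → {'w': 5, 'j': 11, 'u': 9, 'i': 9, 'f': 6}
m['w'] = 9 → {'w': 9, 'j': 11, 'u': 9, 'i': 9, 'f': 6}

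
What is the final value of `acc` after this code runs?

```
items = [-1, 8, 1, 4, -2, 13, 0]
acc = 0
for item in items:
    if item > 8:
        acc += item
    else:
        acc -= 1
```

7

item=-1: not >8, acc = 0-1 = -1
item=8: not >8, acc = (-1)-1 = -2
item=1: not >8, acc = (-2)-1 = -3
item=4: not >8, acc = (-3)-1 = -4
item=-2: not >8, acc = (-4)-1 = -5
item=13: >8, acc = (-5)+13 = 8
item=0: not >8, acc = 8-1 = 7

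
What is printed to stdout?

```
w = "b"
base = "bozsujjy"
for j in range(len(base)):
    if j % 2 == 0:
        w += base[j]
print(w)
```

bbzuj

j=0: add 'b' → 'bb'
j=1: skip
j=2: add 'z' → 'bbz'
j=3: skip
j=4: add 'u' → 'bbzu'
j=5: skip
j=6: add 'j' → 'bbzuj'
j=7: skip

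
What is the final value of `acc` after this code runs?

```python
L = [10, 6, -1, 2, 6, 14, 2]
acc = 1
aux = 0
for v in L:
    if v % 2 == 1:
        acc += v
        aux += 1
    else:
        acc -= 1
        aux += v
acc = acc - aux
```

-47

v=10: not odd, acc = 1-1 = 0; aux=10
v=6: not odd, acc = 0-1 = -1; aux=16
v=-1: odd, acc = (-1)+(-1) = -2; aux=17
v=2: not odd, acc = (-2)-1 = -3; aux=19
v=6: not odd, acc = (-3)-1 = -4; aux=25
v=14: not odd, acc = (-4)-1 = -5; aux=39
v=2: not odd, acc = (-5)-1 = -6; aux=41
acc-aux = (-6)-41 = -47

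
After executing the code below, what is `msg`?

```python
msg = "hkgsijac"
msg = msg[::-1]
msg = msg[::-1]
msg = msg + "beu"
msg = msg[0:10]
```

'hkgsijacbe'

reverse → 'cajisgkh'
reverse → 'hkgsijac'
+ 'beu' → 'hkgsijacbeu'
slice [0:10] → 'hkgsijacbe'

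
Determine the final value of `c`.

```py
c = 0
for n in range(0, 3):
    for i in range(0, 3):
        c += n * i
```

9

n=0,i=0: c = 0+0 = 0
n=0,i=1: c = 0+0 = 0
n=0,i=2: c = 0+0 = 0
n=1,i=0: c = 0+0 = 0
n=1,i=1: c = 0+1 = 1
n=1,i=2: c = 1+2 = 3
n=2,i=0: c = 3+0 = 3
n=2,i=1: c = 3+2 = 5
n=2,i=2: c = 5+4 = 9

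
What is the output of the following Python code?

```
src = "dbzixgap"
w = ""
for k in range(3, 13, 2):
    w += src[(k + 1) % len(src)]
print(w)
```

xadzx

k=3: add src[4]='x' → 'x'
k=5: add src[6]='a' → 'xa'
k=7: add src[0]='d' → 'xad'
k=9: add src[2]='z' → 'xadz'
k=11: add src[4]='x' → 'xadzx'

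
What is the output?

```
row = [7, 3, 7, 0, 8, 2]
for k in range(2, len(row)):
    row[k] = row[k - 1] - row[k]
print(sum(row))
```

-24

k=2: row[2] = 3-7 = -4 → [7, 3, -4, 0, 8, 2]
k=3: row[3] = (-4)-0 = -4 → [7, 3, -4, -4, 8, 2]
k=4: row[4] = (-4)-8 = -12 → [7, 3, -4, -4, -12, 2]
k=5: row[5] = (-12)-2 = -14 → [7, 3, -4, -4, -12, -14]
sum = -24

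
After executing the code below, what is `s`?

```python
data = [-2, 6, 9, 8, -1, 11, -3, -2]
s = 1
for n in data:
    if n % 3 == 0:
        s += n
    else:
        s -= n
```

-1

n=-2: not %3==0, s = 1-(-2) = 3
n=6: %3==0, s = 3+6 = 9
n=9: %3==0, s = 9+9 = 18
n=8: not %3==0, s = 18-8 = 10
n=-1: not %3==0, s = 10-(-1) = 11
n=11: not %3==0, s = 11-11 = 0
n=-3: %3==0, s = 0+(-3) = -3
n=-2: not %3==0, s = (-3)-(-2) = -1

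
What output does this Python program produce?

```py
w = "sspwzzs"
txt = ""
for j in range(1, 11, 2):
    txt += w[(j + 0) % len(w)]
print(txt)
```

swzsp

j=1: add w[1]='s' → 's'
j=3: add w[3]='w' → 'sw'
j=5: add w[5]='z' → 'swz'
j=7: add w[0]='s' → 'swzs'
j=9: add w[2]='p' → 'swzsp'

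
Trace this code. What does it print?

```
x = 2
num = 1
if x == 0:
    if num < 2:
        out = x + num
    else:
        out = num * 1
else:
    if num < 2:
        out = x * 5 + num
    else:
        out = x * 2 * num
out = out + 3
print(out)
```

x=2, num=1
x == 0 is False; num < 2 is True
→ out = x * 5 + num = 11
out = 11+3 = 14

14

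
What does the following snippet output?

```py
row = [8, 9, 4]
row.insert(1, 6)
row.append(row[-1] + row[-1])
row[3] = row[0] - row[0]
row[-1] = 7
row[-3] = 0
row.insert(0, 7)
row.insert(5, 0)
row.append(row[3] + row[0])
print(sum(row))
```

35

insert 6 at 1 → [8, 6, 9, 4]
append row[-1]+row[-1] = 4+4 = 8 → [8, 6, 9, 4, 8]
row[3] = row[0]-row[0] = 8-8 = 0 → [8, 6, 9, 0, 8]
row[-1] = 7 → [8, 6, 9, 0, 7]
row[-3] = 0 → [8, 6, 0, 0, 7]
insert 7 at 0 → [7, 8, 6, 0, 0, 7]
insert 0 at 5 → [7, 8, 6, 0, 0, 0, 7]
append row[3]+row[0] = 0+7 = 7 → [7, 8, 6, 0, 0, 0, 7, 7]
sum = 35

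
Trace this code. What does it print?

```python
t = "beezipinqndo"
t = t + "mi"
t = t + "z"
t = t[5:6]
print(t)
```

p

+ 'mi' → 'beezipinqndomi'
+ 'z' → 'beezipinqndomiz'
slice [5:6] → 'p'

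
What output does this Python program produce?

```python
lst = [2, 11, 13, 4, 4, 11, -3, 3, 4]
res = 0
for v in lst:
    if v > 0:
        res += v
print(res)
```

v=2: >0, res = 0+2 = 2
v=11: >0, res = 2+11 = 13
v=13: >0, res = 13+13 = 26
v=4: >0, res = 26+4 = 30
v=4: >0, res = 30+4 = 34
v=11: >0, res = 34+11 = 45
v=-3: not >0
v=3: >0, res = 45+3 = 48
v=4: >0, res = 48+4 = 52

52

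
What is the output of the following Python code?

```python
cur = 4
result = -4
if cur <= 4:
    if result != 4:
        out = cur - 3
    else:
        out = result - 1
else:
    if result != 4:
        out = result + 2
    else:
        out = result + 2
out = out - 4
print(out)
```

-3

cur=4, result=-4
cur <= 4 is True; result != 4 is True
→ out = cur - 3 = 1
out = 1-4 = -3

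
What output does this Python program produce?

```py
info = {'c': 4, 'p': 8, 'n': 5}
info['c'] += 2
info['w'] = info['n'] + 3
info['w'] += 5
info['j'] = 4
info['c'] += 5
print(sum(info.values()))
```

info['c'] = 4+2 = 6 → {'c': 6, 'p': 8, 'n': 5}
info['w'] = info['n']+3 = 8 → {'c': 6, 'p': 8, 'n': 5, 'w': 8}
info['w'] = 8+5 = 13 → {'c': 6, 'p': 8, 'n': 5, 'w': 13}
info['j'] = 4 → {'c': 6, 'p': 8, 'n': 5, 'w': 13, 'j': 4}
info['c'] = 6+5 = 11 → {'c': 11, 'p': 8, 'n': 5, 'w': 13, 'j': 4}
sum of values = 41

41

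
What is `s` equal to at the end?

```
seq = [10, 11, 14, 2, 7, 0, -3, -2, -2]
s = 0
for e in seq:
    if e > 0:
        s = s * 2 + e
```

315

e=10: >0, s = 0*2+10 = 10
e=11: >0, s = 10*2+11 = 31
e=14: >0, s = 31*2+14 = 76
e=2: >0, s = 76*2+2 = 154
e=7: >0, s = 154*2+7 = 315
e=0: not >0
e=-3: not >0
e=-2: not >0
e=-2: not >0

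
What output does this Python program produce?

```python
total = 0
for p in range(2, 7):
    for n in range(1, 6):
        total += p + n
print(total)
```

p=2,n=1: total = 0+3 = 3
p=2,n=2: total = 3+4 = 7
p=2,n=3: total = 7+5 = 12
p=2,n=4: total = 12+6 = 18
p=2,n=5: total = 18+7 = 25
p=3,n=1: total = 25+4 = 29
p=3,n=2: total = 29+5 = 34
p=3,n=3: total = 34+6 = 40
p=3,n=4: total = 40+7 = 47
p=3,n=5: total = 47+8 = 55
p=4,n=1: total = 55+5 = 60
p=4,n=2: total = 60+6 = 66
p=4,n=3: total = 66+7 = 73
p=4,n=4: total = 73+8 = 81
p=4,n=5: total = 81+9 = 90
p=5,n=1: total = 90+6 = 96
p=5,n=2: total = 96+7 = 103
p=5,n=3: total = 103+8 = 111
p=5,n=4: total = 111+9 = 120
p=5,n=5: total = 120+10 = 130
p=6,n=1: total = 130+7 = 137
p=6,n=2: total = 137+8 = 145
p=6,n=3: total = 145+9 = 154
p=6,n=4: total = 154+10 = 164
p=6,n=5: total = 164+11 = 175

175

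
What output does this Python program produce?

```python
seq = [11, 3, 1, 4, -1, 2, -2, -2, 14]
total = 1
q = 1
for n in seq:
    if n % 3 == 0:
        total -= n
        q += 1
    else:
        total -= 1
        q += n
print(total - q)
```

-39

n=11: not %3==0, total = 1-1 = 0; q=12
n=3: %3==0, total = 0-3 = -3; q=13
n=1: not %3==0, total = (-3)-1 = -4; q=14
n=4: not %3==0, total = (-4)-1 = -5; q=18
n=-1: not %3==0, total = (-5)-1 = -6; q=17
n=2: not %3==0, total = (-6)-1 = -7; q=19
n=-2: not %3==0, total = (-7)-1 = -8; q=17
n=-2: not %3==0, total = (-8)-1 = -9; q=15
n=14: not %3==0, total = (-9)-1 = -10; q=29
total-q = (-10)-29 = -39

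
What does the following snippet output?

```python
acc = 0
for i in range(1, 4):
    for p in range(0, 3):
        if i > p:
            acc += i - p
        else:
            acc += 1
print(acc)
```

13

i=1,p=0: 1>0, acc = 0+1 = 1
i=1,p=1: not 1>1, acc = 1+1 = 2
i=1,p=2: not 1>2, acc = 2+1 = 3
i=2,p=0: 2>0, acc = 3+2 = 5
i=2,p=1: 2>1, acc = 5+1 = 6
i=2,p=2: not 2>2, acc = 6+1 = 7
i=3,p=0: 3>0, acc = 7+3 = 10
i=3,p=1: 3>1, acc = 10+2 = 12
i=3,p=2: 3>2, acc = 12+1 = 13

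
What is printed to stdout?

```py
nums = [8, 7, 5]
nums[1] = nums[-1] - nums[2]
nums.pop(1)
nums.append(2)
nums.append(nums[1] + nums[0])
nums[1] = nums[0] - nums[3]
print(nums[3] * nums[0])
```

nums[1] = nums[-1]-nums[2] = 5-5 = 0 → [8, 0, 5]
pop(1) removes 0 → [8, 5]
append 2 → [8, 5, 2]
append nums[1]+nums[0] = 5+8 = 13 → [8, 5, 2, 13]
nums[1] = nums[0]-nums[3] = 8-13 = -5 → [8, -5, 2, 13]
nums[3]*nums[0] = 13*8 = 104

104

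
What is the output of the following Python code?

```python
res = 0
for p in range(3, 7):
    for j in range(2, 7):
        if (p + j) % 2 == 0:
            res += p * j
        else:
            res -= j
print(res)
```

144

p=3,j=2: odd sum, res = 0-2 = -2
p=3,j=3: even sum, res = (-2)+9 = 7
p=3,j=4: odd sum, res = 7-4 = 3
p=3,j=5: even sum, res = 3+15 = 18
p=3,j=6: odd sum, res = 18-6 = 12
p=4,j=2: even sum, res = 12+8 = 20
p=4,j=3: odd sum, res = 20-3 = 17
p=4,j=4: even sum, res = 17+16 = 33
p=4,j=5: odd sum, res = 33-5 = 28
p=4,j=6: even sum, res = 28+24 = 52
p=5,j=2: odd sum, res = 52-2 = 50
p=5,j=3: even sum, res = 50+15 = 65
p=5,j=4: odd sum, res = 65-4 = 61
p=5,j=5: even sum, res = 61+25 = 86
p=5,j=6: odd sum, res = 86-6 = 80
p=6,j=2: even sum, res = 80+12 = 92
p=6,j=3: odd sum, res = 92-3 = 89
p=6,j=4: even sum, res = 89+24 = 113
p=6,j=5: odd sum, res = 113-5 = 108
p=6,j=6: even sum, res = 108+36 = 144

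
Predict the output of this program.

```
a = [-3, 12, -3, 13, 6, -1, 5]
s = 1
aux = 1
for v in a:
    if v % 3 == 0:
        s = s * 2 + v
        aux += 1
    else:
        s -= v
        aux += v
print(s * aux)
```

v=-3: %3==0, s = 1*2+(-3) = -1; aux=2
v=12: %3==0, s = (-1)*2+12 = 10; aux=3
v=-3: %3==0, s = 10*2+(-3) = 17; aux=4
v=13: not %3==0, s = 17-13 = 4; aux=17
v=6: %3==0, s = 4*2+6 = 14; aux=18
v=-1: not %3==0, s = 14-(-1) = 15; aux=17
v=5: not %3==0, s = 15-5 = 10; aux=22
s*aux = 10*22 = 220

220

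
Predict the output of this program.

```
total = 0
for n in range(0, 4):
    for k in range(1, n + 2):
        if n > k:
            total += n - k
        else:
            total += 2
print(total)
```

n=0,k=1: not 0>1, total = 0+2 = 2
n=1,k=1: not 1>1, total = 2+2 = 4
n=1,k=2: not 1>2, total = 4+2 = 6
n=2,k=1: 2>1, total = 6+1 = 7
n=2,k=2: not 2>2, total = 7+2 = 9
n=2,k=3: not 2>3, total = 9+2 = 11
n=3,k=1: 3>1, total = 11+2 = 13
n=3,k=2: 3>2, total = 13+1 = 14
n=3,k=3: not 3>3, total = 14+2 = 16
n=3,k=4: not 3>4, total = 16+2 = 18

18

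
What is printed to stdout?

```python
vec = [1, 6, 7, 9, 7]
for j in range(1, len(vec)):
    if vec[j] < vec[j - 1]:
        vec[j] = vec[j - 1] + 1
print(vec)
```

[1, 6, 7, 9, 10]

j=1: 6>=1, unchanged → [1, 6, 7, 9, 7]
j=2: 7>=6, unchanged → [1, 6, 7, 9, 7]
j=3: 9>=7, unchanged → [1, 6, 7, 9, 7]
j=4: 7<9, vec[4] = 9+1 = 10 → [1, 6, 7, 9, 10]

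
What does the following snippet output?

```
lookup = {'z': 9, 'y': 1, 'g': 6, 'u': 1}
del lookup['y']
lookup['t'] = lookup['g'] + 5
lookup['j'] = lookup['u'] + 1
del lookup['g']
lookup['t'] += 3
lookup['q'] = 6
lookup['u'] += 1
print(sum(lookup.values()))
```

del 'y' → {'z': 9, 'g': 6, 'u': 1}
lookup['t'] = lookup['g']+5 = 11 → {'z': 9, 'g': 6, 'u': 1, 't': 11}
lookup['j'] = lookup['u']+1 = 2 → {'z': 9, 'g': 6, 'u': 1, 't': 11, 'j': 2}
del 'g' → {'z': 9, 'u': 1, 't': 11, 'j': 2}
lookup['t'] = 11+3 = 14 → {'z': 9, 'u': 1, 't': 14, 'j': 2}
lookup['q'] = 6 → {'z': 9, 'u': 1, 't': 14, 'j': 2, 'q': 6}
lookup['u'] = 1+1 = 2 → {'z': 9, 'u': 2, 't': 14, 'j': 2, 'q': 6}
sum of values = 33

33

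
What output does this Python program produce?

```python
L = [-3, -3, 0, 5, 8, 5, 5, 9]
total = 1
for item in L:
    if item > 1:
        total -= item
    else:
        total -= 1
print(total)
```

item=-3: not >1, total = 1-1 = 0
item=-3: not >1, total = 0-1 = -1
item=0: not >1, total = (-1)-1 = -2
item=5: >1, total = (-2)-5 = -7
item=8: >1, total = (-7)-8 = -15
item=5: >1, total = (-15)-5 = -20
item=5: >1, total = (-20)-5 = -25
item=9: >1, total = (-25)-9 = -34

-34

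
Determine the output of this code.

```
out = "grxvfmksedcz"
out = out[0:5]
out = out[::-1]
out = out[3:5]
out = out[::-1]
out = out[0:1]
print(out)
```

g

slice [0:5] → 'grxvf'
reverse → 'fvxrg'
slice [3:5] → 'rg'
reverse → 'gr'
slice [0:1] → 'g'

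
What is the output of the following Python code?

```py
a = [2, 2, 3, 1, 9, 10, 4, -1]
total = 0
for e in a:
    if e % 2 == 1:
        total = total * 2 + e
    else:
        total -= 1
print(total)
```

9

e=2: not odd, total = 0-1 = -1
e=2: not odd, total = (-1)-1 = -2
e=3: odd, total = (-2)*2+3 = -1
e=1: odd, total = (-1)*2+1 = -1
e=9: odd, total = (-1)*2+9 = 7
e=10: not odd, total = 7-1 = 6
e=4: not odd, total = 6-1 = 5
e=-1: odd, total = 5*2+(-1) = 9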